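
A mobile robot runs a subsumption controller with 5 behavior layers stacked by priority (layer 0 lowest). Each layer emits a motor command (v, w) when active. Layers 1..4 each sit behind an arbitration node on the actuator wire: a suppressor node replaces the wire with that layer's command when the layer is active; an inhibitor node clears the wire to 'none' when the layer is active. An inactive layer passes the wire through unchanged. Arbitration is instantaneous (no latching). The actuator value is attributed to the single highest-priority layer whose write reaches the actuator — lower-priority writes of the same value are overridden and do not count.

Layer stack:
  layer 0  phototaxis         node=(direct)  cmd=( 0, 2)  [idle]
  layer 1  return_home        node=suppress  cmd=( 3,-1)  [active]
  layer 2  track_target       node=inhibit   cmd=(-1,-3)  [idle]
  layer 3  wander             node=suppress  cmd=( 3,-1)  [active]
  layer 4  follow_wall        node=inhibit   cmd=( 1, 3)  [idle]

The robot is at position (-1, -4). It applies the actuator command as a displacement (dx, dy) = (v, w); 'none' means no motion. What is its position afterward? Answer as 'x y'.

2 -5

layer 0 (phototaxis) idle — none
layer 1 (return_home) active — suppresses: (3, -1)
layer 2 (track_target) idle — unchanged: (3, -1)
layer 3 (wander) active — suppresses: (3, -1)
layer 4 (follow_wall) idle — unchanged: (3, -1)
→ actuator (3, -1)
position: (-1, -4) + (3, -1) = (2, -5)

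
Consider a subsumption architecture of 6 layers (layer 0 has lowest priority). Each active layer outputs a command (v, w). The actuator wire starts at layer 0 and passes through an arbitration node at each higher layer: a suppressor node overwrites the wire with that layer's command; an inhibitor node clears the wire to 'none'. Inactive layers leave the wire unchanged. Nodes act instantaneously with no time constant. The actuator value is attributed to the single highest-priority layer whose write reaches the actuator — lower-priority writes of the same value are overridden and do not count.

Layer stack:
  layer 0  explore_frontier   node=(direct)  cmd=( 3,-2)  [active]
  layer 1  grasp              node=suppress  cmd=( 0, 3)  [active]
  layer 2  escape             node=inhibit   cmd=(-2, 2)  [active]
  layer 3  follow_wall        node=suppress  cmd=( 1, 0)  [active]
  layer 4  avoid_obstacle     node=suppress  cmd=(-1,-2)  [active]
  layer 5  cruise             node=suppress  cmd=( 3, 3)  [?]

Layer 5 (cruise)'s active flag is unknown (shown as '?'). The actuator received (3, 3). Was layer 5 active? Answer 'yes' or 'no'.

yes

If layer 5 is active=yes:
  actuator would be (3, 3)
If layer 5 is active=no:
  actuator would be (-1, -2)
Observed (3, 3), so layer 5 was active.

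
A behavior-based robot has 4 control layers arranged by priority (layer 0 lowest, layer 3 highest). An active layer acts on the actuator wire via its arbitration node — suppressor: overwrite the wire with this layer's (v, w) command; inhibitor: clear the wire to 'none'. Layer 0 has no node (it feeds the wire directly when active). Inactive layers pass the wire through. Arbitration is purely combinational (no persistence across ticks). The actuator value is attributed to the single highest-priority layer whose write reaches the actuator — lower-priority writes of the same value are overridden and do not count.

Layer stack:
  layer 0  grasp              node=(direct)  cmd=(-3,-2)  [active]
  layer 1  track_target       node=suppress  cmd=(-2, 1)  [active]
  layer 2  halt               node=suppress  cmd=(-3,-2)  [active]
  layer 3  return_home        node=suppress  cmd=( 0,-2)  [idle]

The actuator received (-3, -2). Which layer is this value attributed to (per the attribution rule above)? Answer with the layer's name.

L0 grasp: active, feeds wire = (-3, -2)
L1 track_target: active, suppressor → wire = (-2, 1)
L2 halt: active, suppressor → wire = (-3, -2)
L3 return_home: idle → wire stays (-3, -2)
actuator = (-3, -2)
last writer: layer 2 = halt

halt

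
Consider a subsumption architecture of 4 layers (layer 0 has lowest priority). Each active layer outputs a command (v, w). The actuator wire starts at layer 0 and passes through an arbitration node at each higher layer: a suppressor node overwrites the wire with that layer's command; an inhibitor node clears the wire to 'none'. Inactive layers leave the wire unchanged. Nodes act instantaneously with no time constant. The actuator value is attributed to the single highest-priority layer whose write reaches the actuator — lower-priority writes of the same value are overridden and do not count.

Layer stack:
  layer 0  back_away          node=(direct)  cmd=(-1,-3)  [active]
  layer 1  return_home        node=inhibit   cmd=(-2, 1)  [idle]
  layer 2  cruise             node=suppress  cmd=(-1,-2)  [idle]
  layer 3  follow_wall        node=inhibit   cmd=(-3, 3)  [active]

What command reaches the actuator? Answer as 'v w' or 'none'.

none

[0] back_away on; wire := (-1, -3)
[1] return_home off; pass (-1, -3)
[2] cruise off; pass (-1, -3)
[3] follow_wall on (inhibit); wire := none
output none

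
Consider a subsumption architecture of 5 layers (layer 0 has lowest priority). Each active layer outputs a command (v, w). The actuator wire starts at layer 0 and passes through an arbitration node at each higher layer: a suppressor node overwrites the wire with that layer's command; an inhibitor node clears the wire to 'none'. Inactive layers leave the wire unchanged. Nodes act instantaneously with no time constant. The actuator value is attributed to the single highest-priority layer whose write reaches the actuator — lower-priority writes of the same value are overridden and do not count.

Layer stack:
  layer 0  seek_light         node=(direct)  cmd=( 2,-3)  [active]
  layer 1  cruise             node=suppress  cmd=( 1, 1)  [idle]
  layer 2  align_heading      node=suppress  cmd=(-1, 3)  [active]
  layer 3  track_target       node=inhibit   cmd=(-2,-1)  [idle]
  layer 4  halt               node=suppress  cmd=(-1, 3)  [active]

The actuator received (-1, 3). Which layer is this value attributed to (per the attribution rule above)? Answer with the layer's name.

L0 seek_light: active, feeds wire = (2, -3)
L1 cruise: idle → wire stays (2, -3)
L2 align_heading: active, suppressor → wire = (-1, 3)
L3 track_target: idle → wire stays (-1, 3)
L4 halt: active, suppressor → wire = (-1, 3)
actuator = (-1, 3)
last writer: layer 4 = halt

halt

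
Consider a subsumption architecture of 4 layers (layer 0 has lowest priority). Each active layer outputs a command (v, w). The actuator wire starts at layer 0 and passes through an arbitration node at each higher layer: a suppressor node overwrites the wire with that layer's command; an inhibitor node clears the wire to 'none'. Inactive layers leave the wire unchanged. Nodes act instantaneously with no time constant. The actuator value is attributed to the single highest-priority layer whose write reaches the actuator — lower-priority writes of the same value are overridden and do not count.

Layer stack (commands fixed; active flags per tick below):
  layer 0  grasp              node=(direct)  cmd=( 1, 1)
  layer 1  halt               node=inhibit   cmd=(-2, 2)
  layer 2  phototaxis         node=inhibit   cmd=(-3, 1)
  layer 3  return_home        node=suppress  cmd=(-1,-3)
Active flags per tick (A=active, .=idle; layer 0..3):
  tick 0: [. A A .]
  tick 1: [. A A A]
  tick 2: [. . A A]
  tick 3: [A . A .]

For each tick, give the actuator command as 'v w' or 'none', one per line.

tick 0:
  L0 grasp: idle → wire = none
  L1 halt: active, inhibitor → wire = none
  L2 phototaxis: active, inhibitor → wire = none
  L3 return_home: idle → wire stays none
  actuator = none
tick 1:
  L0 grasp: idle → wire = none
  L1 halt: active, inhibitor → wire = none
  L2 phototaxis: active, inhibitor → wire = none
  L3 return_home: active, suppressor → wire = (-1, -3)
  actuator = (-1, -3)
tick 2:
  L0 grasp: idle → wire = none
  L1 halt: idle → wire stays none
  L2 phototaxis: active, inhibitor → wire = none
  L3 return_home: active, suppressor → wire = (-1, -3)
  actuator = (-1, -3)
tick 3:
  L0 grasp: active, feeds wire = (1, 1)
  L1 halt: idle → wire stays (1, 1)
  L2 phototaxis: active, inhibitor → wire = none
  L3 return_home: idle → wire stays none
  actuator = none

none
-1 -3
-1 -3
none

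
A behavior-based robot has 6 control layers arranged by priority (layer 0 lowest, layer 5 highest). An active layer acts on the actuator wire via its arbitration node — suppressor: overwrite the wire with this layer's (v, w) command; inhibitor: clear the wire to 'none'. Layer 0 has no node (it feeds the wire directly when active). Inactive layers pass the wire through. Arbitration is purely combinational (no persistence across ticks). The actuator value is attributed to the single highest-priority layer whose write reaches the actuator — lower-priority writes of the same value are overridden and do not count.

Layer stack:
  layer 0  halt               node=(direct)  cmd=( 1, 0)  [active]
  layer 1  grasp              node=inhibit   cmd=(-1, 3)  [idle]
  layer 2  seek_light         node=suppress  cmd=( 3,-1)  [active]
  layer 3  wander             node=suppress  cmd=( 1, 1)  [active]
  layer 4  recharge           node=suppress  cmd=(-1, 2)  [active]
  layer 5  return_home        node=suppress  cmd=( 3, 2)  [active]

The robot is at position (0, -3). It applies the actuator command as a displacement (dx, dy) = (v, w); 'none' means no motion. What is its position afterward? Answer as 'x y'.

3 -1

L0 halt: active, feeds wire = (1, 0)
L1 grasp: idle → wire stays (1, 0)
L2 seek_light: active, suppressor → wire = (3, -1)
L3 wander: active, suppressor → wire = (1, 1)
L4 recharge: active, suppressor → wire = (-1, 2)
L5 return_home: active, suppressor → wire = (3, 2)
actuator = (3, 2)
position: (0, -3) + (3, 2) = (3, -1)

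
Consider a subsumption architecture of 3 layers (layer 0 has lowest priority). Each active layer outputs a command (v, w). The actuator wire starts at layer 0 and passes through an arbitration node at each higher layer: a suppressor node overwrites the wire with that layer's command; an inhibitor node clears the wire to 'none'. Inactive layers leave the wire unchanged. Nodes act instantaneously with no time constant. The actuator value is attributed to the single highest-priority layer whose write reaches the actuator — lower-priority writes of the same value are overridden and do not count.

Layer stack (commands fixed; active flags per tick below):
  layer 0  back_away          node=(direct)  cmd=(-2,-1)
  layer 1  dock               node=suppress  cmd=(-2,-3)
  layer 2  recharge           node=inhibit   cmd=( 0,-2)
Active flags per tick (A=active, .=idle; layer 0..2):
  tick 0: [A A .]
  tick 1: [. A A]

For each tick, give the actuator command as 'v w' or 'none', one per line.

tick 0:
  [0] back_away on; wire := (-2, -1)
  [1] dock on (suppress); wire := (-2, -3)
  [2] recharge off; pass (-2, -3)
  output (-2, -3)
tick 1:
  [0] back_away off; wire := none
  [1] dock on (suppress); wire := (-2, -3)
  [2] recharge on (inhibit); wire := none
  output none

-2 -3
none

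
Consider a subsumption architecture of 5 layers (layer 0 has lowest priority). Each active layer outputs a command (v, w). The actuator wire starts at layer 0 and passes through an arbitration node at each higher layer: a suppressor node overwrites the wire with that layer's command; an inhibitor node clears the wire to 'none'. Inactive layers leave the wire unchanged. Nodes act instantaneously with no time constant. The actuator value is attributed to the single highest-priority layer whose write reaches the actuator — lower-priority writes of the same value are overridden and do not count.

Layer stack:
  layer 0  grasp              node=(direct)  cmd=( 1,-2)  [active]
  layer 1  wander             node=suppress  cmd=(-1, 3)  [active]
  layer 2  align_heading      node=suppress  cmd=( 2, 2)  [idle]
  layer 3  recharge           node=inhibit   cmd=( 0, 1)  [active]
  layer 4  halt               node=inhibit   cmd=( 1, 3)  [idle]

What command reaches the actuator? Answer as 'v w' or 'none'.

[0] grasp on; wire := (1, -2)
[1] wander on (suppress); wire := (-1, 3)
[2] align_heading off; pass (-1, 3)
[3] recharge on (inhibit); wire := none
[4] halt off; pass none
output none

none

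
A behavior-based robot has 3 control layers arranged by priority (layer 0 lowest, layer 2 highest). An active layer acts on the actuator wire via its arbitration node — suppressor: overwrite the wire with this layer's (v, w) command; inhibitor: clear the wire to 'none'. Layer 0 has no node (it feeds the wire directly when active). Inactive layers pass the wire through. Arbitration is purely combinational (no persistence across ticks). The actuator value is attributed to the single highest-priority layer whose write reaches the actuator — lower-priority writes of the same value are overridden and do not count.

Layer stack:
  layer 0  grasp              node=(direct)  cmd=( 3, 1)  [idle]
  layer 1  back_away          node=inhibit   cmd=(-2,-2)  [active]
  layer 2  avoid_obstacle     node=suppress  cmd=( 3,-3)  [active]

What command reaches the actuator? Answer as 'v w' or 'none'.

3 -3

[0] grasp off; wire := none
[1] back_away on (inhibit); wire := none
[2] avoid_obstacle on (suppress); wire := (3, -3)
output (3, -3)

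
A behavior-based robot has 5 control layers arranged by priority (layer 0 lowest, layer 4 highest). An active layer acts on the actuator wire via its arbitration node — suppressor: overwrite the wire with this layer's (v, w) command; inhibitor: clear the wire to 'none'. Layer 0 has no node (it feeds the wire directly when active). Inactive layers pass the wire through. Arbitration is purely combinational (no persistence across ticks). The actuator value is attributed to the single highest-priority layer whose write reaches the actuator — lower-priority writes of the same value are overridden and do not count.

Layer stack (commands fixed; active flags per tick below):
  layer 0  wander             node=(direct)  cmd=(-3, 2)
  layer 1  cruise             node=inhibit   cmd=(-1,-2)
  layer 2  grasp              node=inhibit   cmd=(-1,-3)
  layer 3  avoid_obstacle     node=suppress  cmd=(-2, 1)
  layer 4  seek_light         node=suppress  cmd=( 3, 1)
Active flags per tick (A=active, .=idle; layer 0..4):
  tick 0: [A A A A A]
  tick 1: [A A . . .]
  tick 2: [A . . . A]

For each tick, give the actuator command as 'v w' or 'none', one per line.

tick 0:
  [0] wander on; wire := (-3, 2)
  [1] cruise on (inhibit); wire := none
  [2] grasp on (inhibit); wire := none
  [3] avoid_obstacle on (suppress); wire := (-2, 1)
  [4] seek_light on (suppress); wire := (3, 1)
  output (3, 1)
tick 1:
  [0] wander on; wire := (-3, 2)
  [1] cruise on (inhibit); wire := none
  [2] grasp off; pass none
  [3] avoid_obstacle off; pass none
  [4] seek_light off; pass none
  output none
tick 2:
  [0] wander on; wire := (-3, 2)
  [1] cruise off; pass (-3, 2)
  [2] grasp off; pass (-3, 2)
  [3] avoid_obstacle off; pass (-3, 2)
  [4] seek_light on (suppress); wire := (3, 1)
  output (3, 1)

3 1
none
3 1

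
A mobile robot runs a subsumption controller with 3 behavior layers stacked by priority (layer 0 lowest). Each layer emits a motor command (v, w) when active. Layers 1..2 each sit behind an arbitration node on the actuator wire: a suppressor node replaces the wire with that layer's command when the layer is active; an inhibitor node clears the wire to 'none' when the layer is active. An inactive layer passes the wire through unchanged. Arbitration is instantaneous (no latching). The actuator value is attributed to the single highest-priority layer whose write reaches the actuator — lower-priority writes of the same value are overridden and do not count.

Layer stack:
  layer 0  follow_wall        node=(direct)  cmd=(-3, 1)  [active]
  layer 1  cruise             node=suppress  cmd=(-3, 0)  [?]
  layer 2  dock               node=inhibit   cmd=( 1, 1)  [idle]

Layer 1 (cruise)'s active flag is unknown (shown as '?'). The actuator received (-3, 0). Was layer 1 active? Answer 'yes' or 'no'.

If layer 1 is active=yes:
  actuator would be (-3, 0)
If layer 1 is active=no:
  actuator would be (-3, 1)
Observed (-3, 0), so layer 1 was active.

yes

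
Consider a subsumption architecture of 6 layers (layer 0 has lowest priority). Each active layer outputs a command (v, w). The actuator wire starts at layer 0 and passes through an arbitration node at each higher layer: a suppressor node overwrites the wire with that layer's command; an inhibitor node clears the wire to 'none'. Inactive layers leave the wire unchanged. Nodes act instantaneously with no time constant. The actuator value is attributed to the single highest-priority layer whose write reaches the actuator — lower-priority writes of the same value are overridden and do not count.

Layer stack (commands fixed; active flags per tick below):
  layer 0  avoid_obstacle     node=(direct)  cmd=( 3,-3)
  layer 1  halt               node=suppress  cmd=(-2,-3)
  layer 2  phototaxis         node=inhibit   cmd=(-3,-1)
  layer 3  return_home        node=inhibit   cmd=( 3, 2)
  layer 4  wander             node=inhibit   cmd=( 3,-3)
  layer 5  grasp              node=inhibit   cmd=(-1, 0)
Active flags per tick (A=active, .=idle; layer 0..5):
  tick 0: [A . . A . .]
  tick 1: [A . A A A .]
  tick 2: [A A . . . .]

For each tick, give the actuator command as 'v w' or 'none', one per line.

none
none
-2 -3

tick 0:
  [0] avoid_obstacle on; wire := (3, -3)
  [1] halt off; pass (3, -3)
  [2] phototaxis off; pass (3, -3)
  [3] return_home on (inhibit); wire := none
  [4] wander off; pass none
  [5] grasp off; pass none
  output none
tick 1:
  [0] avoid_obstacle on; wire := (3, -3)
  [1] halt off; pass (3, -3)
  [2] phototaxis on (inhibit); wire := none
  [3] return_home on (inhibit); wire := none
  [4] wander on (inhibit); wire := none
  [5] grasp off; pass none
  output none
tick 2:
  [0] avoid_obstacle on; wire := (3, -3)
  [1] halt on (suppress); wire := (-2, -3)
  [2] phototaxis off; pass (-2, -3)
  [3] return_home off; pass (-2, -3)
  [4] wander off; pass (-2, -3)
  [5] grasp off; pass (-2, -3)
  output (-2, -3)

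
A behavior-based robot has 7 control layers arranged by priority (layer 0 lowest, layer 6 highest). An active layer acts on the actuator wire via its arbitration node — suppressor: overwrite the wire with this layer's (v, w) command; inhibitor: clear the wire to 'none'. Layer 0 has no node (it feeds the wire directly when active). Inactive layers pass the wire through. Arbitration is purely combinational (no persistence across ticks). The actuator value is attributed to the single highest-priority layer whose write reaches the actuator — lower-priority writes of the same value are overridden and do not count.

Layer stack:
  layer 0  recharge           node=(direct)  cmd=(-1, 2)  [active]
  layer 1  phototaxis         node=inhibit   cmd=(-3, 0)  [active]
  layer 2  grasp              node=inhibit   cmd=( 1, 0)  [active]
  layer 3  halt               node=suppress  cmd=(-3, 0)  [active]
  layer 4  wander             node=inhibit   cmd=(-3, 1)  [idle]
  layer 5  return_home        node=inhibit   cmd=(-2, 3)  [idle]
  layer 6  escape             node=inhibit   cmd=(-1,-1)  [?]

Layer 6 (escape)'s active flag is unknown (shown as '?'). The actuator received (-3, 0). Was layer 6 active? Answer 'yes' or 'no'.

no

If layer 6 is active=yes:
  actuator would be none
If layer 6 is active=no:
  actuator would be (-3, 0)
Observed (-3, 0), so layer 6 was idle.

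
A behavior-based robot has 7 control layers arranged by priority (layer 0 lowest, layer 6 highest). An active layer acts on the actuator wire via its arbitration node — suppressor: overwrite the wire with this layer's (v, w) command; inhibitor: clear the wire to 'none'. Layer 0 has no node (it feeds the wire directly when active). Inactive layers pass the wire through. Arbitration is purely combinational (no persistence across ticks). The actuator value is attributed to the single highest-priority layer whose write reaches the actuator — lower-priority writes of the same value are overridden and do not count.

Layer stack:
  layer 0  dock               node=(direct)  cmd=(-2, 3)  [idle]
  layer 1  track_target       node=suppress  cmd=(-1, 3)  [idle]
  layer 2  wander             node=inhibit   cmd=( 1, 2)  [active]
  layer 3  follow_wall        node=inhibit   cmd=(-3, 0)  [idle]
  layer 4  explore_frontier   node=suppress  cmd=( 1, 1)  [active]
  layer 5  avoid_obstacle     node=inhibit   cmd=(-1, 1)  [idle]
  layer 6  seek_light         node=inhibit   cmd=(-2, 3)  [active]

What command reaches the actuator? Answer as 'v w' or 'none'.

none

[0] dock off; wire := none
[1] track_target off; pass none
[2] wander on (inhibit); wire := none
[3] follow_wall off; pass none
[4] explore_frontier on (suppress); wire := (1, 1)
[5] avoid_obstacle off; pass (1, 1)
[6] seek_light on (inhibit); wire := none
output none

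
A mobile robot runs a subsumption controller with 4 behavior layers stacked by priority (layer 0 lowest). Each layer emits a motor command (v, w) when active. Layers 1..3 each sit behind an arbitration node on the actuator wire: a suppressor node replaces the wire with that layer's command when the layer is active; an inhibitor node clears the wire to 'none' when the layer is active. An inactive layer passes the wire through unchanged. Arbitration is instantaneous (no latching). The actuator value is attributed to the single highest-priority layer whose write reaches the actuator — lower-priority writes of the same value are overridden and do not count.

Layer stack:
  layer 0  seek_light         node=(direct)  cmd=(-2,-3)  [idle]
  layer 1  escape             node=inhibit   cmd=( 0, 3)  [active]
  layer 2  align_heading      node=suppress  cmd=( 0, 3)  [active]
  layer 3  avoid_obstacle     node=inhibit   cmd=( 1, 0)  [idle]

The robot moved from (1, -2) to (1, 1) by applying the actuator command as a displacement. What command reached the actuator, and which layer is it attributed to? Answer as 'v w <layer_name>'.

0 3 align_heading

displacement = (1, 1) − (1, -2) = (0, 3)
L0 seek_light: idle → wire = none
L1 escape: active, inhibitor → wire = none
L2 align_heading: active, suppressor → wire = (0, 3)
L3 avoid_obstacle: idle → wire stays (0, 3)
actuator = (0, 3) — from layer 2 (align_heading)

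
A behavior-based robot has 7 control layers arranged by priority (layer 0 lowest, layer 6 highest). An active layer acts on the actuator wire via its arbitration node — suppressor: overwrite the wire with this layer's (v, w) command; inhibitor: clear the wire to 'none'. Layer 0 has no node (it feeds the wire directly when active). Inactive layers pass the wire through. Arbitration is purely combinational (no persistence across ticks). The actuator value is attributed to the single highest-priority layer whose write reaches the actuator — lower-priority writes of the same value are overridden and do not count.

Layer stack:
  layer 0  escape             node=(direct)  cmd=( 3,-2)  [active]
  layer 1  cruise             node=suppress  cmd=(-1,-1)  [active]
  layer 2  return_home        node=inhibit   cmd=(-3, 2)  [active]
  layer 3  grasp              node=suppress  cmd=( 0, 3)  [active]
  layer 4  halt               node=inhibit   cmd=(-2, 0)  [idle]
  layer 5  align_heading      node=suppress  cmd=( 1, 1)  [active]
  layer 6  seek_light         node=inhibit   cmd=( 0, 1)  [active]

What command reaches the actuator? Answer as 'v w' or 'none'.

none

layer 0 (escape) active — direct: (3, -2)
layer 1 (cruise) active — suppresses: (-1, -1)
layer 2 (return_home) active — inhibits: none
layer 3 (grasp) active — suppresses: (0, 3)
layer 4 (halt) idle — unchanged: (0, 3)
layer 5 (align_heading) active — suppresses: (1, 1)
layer 6 (seek_light) active — inhibits: none
→ actuator none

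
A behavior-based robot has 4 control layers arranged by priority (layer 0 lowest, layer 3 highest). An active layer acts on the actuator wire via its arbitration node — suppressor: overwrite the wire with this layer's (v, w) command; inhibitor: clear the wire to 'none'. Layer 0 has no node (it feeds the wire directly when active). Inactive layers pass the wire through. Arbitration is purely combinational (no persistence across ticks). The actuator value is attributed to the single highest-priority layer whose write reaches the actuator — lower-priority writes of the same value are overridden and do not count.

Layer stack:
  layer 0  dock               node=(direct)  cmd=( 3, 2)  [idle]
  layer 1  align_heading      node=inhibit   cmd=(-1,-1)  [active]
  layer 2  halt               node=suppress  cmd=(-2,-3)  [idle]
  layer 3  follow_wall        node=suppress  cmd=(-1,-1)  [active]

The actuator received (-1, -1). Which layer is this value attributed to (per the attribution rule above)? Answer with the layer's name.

[0] dock off; wire := none
[1] align_heading on (inhibit); wire := none
[2] halt off; pass none
[3] follow_wall on (suppress); wire := (-1, -1)
output (-1, -1)
last writer: layer 3 = follow_wall

follow_wall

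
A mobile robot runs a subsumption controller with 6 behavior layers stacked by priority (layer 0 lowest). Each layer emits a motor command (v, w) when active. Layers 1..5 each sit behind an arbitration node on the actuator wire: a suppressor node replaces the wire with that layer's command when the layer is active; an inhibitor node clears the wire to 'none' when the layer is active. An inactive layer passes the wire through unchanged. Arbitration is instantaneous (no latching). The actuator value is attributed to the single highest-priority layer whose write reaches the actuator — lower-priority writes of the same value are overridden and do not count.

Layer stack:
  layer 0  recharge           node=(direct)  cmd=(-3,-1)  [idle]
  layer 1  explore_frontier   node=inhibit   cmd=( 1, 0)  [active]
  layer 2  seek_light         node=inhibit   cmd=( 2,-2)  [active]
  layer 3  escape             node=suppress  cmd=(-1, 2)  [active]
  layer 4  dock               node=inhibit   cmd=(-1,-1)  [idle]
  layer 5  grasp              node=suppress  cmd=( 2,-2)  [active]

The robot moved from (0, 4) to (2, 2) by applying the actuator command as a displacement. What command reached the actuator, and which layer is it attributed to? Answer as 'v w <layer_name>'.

2 -2 grasp

displacement = (2, 2) − (0, 4) = (2, -2)
L0 recharge: idle → wire = none
L1 explore_frontier: active, inhibitor → wire = none
L2 seek_light: active, inhibitor → wire = none
L3 escape: active, suppressor → wire = (-1, 2)
L4 dock: idle → wire stays (-1, 2)
L5 grasp: active, suppressor → wire = (2, -2)
actuator = (2, -2) — from layer 5 (grasp)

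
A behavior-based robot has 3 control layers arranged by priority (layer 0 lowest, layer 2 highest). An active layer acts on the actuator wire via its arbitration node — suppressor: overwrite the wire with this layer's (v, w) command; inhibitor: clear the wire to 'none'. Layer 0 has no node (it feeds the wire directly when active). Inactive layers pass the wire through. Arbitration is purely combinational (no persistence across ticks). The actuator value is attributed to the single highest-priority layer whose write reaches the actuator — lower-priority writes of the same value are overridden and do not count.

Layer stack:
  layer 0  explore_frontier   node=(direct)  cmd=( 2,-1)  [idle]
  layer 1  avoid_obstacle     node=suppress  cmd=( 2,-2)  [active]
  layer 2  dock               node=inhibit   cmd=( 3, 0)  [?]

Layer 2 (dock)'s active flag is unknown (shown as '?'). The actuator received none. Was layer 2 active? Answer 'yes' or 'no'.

yes

If layer 2 is active=yes:
  actuator would be none
If layer 2 is active=no:
  actuator would be (2, -2)
Observed none, so layer 2 was active.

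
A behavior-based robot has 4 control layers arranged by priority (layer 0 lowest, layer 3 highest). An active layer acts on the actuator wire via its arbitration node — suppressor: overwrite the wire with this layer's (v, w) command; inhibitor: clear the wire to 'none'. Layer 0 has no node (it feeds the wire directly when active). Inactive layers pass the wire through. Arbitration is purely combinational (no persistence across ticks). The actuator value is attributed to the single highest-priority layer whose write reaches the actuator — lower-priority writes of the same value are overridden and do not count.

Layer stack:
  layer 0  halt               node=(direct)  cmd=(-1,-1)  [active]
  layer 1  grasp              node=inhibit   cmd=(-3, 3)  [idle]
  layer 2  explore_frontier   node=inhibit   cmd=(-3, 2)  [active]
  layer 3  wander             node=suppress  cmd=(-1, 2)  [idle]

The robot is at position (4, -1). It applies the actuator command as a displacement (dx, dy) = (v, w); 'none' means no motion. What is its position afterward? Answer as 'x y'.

layer 0 (halt) active — direct: (-1, -1)
layer 1 (grasp) idle — unchanged: (-1, -1)
layer 2 (explore_frontier) active — inhibits: none
layer 3 (wander) idle — unchanged: none
→ actuator none
position: (4, -1) + none = (4, -1)

4 -1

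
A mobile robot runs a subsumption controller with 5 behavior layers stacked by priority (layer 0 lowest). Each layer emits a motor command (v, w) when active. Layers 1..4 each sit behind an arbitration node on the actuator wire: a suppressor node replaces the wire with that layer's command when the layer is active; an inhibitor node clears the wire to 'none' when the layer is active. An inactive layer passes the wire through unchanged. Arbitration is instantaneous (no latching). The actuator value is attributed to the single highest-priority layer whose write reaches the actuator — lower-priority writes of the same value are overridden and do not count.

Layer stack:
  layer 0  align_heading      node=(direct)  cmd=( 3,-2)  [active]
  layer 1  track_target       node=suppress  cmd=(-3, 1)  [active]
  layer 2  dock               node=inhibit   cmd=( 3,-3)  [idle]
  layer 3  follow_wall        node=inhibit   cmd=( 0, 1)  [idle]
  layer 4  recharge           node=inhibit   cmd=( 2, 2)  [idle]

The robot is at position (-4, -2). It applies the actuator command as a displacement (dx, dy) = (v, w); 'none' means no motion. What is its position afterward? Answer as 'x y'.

-7 -1

layer 0 (align_heading) active — direct: (3, -2)
layer 1 (track_target) active — suppresses: (-3, 1)
layer 2 (dock) idle — unchanged: (-3, 1)
layer 3 (follow_wall) idle — unchanged: (-3, 1)
layer 4 (recharge) idle — unchanged: (-3, 1)
→ actuator (-3, 1)
position: (-4, -2) + (-3, 1) = (-7, -1)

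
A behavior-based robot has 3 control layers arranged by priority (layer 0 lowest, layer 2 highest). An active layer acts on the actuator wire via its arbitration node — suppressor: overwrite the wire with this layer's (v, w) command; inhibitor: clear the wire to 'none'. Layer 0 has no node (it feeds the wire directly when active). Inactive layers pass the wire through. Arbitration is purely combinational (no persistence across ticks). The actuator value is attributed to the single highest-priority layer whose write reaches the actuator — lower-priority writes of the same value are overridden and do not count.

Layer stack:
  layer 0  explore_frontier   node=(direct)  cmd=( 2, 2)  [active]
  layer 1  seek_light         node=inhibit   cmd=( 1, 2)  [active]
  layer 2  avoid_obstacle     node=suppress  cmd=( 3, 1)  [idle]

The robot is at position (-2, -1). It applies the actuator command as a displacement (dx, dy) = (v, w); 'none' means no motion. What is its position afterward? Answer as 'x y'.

-2 -1

layer 0 (explore_frontier) active — direct: (2, 2)
layer 1 (seek_light) active — inhibits: none
layer 2 (avoid_obstacle) idle — unchanged: none
→ actuator none
position: (-2, -1) + none = (-2, -1)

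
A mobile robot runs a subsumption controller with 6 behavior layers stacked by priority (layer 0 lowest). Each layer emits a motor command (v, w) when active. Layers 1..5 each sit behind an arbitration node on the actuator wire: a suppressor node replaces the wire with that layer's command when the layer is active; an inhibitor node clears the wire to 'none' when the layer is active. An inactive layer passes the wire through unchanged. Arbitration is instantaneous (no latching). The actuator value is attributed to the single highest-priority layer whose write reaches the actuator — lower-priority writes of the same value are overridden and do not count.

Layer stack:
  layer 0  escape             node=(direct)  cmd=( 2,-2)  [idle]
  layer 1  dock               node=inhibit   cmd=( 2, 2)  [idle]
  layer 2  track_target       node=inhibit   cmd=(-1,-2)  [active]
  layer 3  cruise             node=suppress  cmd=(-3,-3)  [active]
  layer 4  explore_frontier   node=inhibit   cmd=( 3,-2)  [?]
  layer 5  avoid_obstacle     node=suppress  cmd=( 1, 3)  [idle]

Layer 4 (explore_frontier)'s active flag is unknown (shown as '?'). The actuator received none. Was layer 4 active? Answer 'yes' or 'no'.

If layer 4 is active=yes:
  actuator would be none
If layer 4 is active=no:
  actuator would be (-3, -3)
Observed none, so layer 4 was active.

yes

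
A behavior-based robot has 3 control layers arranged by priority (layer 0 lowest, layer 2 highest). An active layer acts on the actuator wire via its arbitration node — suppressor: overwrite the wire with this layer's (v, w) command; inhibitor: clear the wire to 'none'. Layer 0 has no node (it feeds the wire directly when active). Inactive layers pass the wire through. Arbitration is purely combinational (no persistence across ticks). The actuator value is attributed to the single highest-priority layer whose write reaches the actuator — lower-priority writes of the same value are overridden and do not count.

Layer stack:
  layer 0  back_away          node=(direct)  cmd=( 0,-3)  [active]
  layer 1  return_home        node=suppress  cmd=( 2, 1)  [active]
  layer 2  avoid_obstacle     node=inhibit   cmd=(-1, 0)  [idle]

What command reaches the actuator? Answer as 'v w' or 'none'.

[0] back_away on; wire := (0, -3)
[1] return_home on (suppress); wire := (2, 1)
[2] avoid_obstacle off; pass (2, 1)
output (2, 1)

2 1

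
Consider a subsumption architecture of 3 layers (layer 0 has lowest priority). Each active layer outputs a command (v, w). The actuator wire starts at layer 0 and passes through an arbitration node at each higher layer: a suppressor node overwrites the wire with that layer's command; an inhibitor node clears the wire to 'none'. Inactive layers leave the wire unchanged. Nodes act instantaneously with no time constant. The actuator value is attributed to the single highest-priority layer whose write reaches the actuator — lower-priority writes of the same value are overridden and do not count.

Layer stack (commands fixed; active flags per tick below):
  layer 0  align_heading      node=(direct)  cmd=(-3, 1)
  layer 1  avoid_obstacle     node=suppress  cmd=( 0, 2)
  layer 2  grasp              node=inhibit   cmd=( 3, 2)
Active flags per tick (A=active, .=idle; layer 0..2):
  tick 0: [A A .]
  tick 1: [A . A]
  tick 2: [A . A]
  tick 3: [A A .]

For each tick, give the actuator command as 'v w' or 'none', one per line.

0 2
none
none
0 2

tick 0:
  [0] align_heading on; wire := (-3, 1)
  [1] avoid_obstacle on (suppress); wire := (0, 2)
  [2] grasp off; pass (0, 2)
  output (0, 2)
tick 1:
  [0] align_heading on; wire := (-3, 1)
  [1] avoid_obstacle off; pass (-3, 1)
  [2] grasp on (inhibit); wire := none
  output none
tick 2:
  [0] align_heading on; wire := (-3, 1)
  [1] avoid_obstacle off; pass (-3, 1)
  [2] grasp on (inhibit); wire := none
  output none
tick 3:
  [0] align_heading on; wire := (-3, 1)
  [1] avoid_obstacle on (suppress); wire := (0, 2)
  [2] grasp off; pass (0, 2)
  output (0, 2)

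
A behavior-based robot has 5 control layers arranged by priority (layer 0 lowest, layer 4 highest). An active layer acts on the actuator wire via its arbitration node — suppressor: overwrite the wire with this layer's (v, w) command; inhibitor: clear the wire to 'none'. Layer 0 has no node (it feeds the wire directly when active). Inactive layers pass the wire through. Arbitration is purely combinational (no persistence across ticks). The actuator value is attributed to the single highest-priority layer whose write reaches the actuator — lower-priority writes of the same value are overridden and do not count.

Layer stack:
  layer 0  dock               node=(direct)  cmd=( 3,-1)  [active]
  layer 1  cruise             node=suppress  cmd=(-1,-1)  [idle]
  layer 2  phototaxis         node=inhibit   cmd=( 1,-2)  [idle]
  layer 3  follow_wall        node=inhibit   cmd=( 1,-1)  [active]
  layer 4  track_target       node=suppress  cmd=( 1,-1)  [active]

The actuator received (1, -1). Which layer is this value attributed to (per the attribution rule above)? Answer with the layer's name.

track_target

L0 dock: active, feeds wire = (3, -1)
L1 cruise: idle → wire stays (3, -1)
L2 phototaxis: idle → wire stays (3, -1)
L3 follow_wall: active, inhibitor → wire = none
L4 track_target: active, suppressor → wire = (1, -1)
actuator = (1, -1)
last writer: layer 4 = track_target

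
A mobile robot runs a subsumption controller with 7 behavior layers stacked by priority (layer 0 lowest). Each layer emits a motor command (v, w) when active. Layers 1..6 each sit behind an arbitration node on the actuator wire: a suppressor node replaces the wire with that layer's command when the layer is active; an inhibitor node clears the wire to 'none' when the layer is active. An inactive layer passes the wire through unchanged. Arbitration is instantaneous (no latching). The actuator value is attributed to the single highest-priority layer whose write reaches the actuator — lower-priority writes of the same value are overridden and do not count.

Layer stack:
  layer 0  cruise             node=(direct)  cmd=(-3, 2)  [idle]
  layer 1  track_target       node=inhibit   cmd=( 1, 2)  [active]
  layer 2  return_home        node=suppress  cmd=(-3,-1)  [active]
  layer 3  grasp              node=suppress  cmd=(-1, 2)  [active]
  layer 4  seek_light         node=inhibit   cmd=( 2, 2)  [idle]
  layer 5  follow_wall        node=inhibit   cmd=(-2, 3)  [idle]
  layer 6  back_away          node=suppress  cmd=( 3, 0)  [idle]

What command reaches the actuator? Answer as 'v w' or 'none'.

-1 2

[0] cruise off; wire := none
[1] track_target on (inhibit); wire := none
[2] return_home on (suppress); wire := (-3, -1)
[3] grasp on (suppress); wire := (-1, 2)
[4] seek_light off; pass (-1, 2)
[5] follow_wall off; pass (-1, 2)
[6] back_away off; pass (-1, 2)
output (-1, 2)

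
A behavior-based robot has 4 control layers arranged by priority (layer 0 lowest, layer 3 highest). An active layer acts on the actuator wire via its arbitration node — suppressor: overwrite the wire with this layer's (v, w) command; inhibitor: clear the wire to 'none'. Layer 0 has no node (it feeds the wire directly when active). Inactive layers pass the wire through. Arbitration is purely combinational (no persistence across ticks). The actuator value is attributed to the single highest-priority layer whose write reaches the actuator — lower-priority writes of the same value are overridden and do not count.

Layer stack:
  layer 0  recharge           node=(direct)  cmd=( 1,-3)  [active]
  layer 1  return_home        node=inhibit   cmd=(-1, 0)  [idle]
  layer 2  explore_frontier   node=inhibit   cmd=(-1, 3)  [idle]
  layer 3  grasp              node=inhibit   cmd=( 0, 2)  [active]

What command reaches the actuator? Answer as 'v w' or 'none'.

[0] recharge on; wire := (1, -3)
[1] return_home off; pass (1, -3)
[2] explore_frontier off; pass (1, -3)
[3] grasp on (inhibit); wire := none
output none

none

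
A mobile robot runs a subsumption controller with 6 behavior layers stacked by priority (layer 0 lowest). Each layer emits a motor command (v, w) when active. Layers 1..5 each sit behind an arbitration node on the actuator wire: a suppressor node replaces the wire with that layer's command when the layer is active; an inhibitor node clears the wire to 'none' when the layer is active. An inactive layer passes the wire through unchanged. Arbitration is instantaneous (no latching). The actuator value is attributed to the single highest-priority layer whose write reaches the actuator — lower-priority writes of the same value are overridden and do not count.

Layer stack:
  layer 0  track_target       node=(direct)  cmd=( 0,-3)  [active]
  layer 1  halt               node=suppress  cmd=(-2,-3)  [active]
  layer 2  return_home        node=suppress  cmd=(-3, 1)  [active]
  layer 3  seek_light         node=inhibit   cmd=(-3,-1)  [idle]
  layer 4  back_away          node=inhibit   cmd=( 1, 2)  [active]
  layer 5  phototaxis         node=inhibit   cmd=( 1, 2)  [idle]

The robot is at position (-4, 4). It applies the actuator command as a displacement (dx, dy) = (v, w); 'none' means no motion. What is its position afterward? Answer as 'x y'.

L0 track_target: active, feeds wire = (0, -3)
L1 halt: active, suppressor → wire = (-2, -3)
L2 return_home: active, suppressor → wire = (-3, 1)
L3 seek_light: idle → wire stays (-3, 1)
L4 back_away: active, inhibitor → wire = none
L5 phototaxis: idle → wire stays none
actuator = none
position: (-4, 4) + none = (-4, 4)

-4 4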